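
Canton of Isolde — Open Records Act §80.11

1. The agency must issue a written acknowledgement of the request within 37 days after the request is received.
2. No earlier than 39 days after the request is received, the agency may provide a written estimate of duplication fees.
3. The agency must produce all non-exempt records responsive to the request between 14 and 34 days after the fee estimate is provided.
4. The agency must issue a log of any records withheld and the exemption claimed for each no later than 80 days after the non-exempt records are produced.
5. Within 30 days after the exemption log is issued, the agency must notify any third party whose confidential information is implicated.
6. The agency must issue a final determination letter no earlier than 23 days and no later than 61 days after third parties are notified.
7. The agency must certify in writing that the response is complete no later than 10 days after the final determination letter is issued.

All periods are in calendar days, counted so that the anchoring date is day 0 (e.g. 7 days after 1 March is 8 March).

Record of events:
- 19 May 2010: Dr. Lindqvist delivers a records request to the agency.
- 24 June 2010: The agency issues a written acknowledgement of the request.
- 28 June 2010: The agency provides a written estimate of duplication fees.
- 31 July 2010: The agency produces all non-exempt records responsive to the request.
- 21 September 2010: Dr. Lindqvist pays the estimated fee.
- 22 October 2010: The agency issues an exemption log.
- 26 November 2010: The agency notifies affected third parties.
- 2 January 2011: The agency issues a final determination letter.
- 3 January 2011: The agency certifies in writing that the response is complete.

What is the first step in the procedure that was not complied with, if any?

(1) due by 19 May 2010 + 37 days = 25 June 2010; done 24 June 2010 — timely.
(2) permitted from 19 May 2010 + 39 days = 27 June 2010 onward; 28 June 2010 is on or after that date.
(3) the permitted window runs from 28 June 2010 + 14 = 12 July 2010 to 28 June 2010 + 34 = 1 August 2010; done 31 July 2010, which is between those dates.
(4) due by 31 July 2010 + 80 days = 19 October 2010; 22 October 2010 misses that deadline by 3 days.

Step 4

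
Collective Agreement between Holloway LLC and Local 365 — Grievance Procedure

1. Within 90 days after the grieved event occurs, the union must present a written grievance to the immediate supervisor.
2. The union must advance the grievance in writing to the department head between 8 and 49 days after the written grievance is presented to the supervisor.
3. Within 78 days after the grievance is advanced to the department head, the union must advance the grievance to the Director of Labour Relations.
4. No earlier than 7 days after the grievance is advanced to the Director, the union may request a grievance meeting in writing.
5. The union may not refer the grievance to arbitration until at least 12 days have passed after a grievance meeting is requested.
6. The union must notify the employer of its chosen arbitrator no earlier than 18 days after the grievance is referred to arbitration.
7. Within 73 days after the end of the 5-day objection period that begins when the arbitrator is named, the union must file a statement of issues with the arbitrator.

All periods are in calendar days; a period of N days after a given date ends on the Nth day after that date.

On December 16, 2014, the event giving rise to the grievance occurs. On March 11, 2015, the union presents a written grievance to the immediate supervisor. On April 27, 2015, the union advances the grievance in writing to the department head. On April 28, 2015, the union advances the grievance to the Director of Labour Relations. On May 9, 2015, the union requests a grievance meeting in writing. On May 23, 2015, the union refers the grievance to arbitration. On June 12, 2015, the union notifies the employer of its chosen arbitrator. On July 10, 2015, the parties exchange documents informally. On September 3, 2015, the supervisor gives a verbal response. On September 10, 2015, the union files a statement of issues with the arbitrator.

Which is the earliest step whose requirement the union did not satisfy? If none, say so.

Step 1: 90 days after December 16, 2014 (when the grieved event occurs) is March 16, 2015; completed March 11, 2015, before the deadline.
Step 2: the window is 8–49 days after March 11, 2015 (when the written grievance is presented to the supervisor), so March 19, 2015 through April 29, 2015; April 27, 2015 falls inside that range.
Step 3: 78 days after April 27, 2015 (when the grievance is advanced to the department head) is July 14, 2015; completed April 28, 2015, before the deadline.
Step 4: the earliest permitted date is 7 days after April 28, 2015 (when the grievance is advanced to the Director), i.e. May 5, 2015; done May 9, 2015 — permitted.
Step 5: the earliest permitted date is 12 days after May 9, 2015 (when a grievance meeting is requested), i.e. May 21, 2015; done May 23, 2015, after the minimum wait.
Step 6: the earliest permitted date is 18 days after May 23, 2015 (when the grievance is referred to arbitration), i.e. June 10, 2015; done June 12, 2015 — permitted.
Step 7: 73 days after June 17, 2015 (end of the 5-day objection period, which began when the arbitrator is named on June 12, 2015) is August 29, 2015; September 10, 2015 misses that deadline by 12 days.

Step 7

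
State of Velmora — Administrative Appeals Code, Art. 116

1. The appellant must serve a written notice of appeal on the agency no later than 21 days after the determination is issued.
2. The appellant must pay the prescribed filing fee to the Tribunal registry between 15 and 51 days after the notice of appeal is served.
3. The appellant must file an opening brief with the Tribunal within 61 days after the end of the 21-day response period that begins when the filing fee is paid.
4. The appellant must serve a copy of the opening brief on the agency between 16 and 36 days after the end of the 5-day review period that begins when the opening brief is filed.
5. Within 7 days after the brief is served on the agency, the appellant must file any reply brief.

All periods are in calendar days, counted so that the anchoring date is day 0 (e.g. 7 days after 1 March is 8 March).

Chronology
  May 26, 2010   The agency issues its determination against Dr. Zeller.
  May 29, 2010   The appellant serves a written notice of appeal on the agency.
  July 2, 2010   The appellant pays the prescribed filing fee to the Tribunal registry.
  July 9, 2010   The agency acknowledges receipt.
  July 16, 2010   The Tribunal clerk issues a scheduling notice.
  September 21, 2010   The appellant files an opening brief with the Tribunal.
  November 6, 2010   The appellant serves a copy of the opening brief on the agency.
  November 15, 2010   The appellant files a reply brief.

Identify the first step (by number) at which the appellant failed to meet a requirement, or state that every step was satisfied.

Step 1 — counting 21 days from May 26, 2010 (when the determination is issued) gives a deadline of June 16, 2010; done May 29, 2010 — timely.
Step 2 — 15 and 51 days from May 29, 2010 (when the notice of appeal is served) are June 13, 2010 and July 19, 2010 respectively; July 2, 2010 falls inside that range.
Step 3 — counting 61 days from July 23, 2010 (end of the 21-day response period, which began when the filing fee is paid on July 2, 2010) gives a deadline of September 22, 2010; done September 21, 2010 — timely.
Step 4 — 16 and 36 days from September 26, 2010 (end of the 5-day review period, which began when the opening brief is filed on September 21, 2010) are October 12, 2010 and November 1, 2010 respectively; November 6, 2010 is 5 days past the end of the window.
No need to go further; step 4 was not satisfied.

Step 4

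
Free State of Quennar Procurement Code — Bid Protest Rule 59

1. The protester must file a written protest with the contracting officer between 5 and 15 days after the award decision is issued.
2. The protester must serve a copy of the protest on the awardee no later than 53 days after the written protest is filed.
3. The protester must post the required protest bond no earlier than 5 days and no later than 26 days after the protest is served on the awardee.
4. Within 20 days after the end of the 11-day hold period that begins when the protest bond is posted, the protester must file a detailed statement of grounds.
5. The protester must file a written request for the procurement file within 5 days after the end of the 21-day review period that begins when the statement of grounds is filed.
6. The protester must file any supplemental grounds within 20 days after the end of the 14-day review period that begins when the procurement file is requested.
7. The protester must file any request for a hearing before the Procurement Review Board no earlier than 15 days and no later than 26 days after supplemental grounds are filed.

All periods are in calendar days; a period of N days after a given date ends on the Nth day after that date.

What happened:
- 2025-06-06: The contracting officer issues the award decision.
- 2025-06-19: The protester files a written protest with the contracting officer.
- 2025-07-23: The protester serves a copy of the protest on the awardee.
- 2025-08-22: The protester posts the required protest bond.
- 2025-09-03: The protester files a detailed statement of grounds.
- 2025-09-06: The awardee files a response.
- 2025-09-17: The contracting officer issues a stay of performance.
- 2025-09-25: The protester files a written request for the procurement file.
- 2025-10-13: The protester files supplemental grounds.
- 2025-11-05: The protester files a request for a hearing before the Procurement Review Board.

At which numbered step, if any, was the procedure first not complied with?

Step 1: the window is 5–15 days after 2025-06-06 (when the award decision is issued), so 2025-06-11 through 2025-06-21; 2025-06-19 falls inside that range.
Step 2: 53 days after 2025-06-19 (when the written protest is filed) is 2025-08-11; completed 2025-07-23, before the deadline.
Step 3: the window is 5–26 days after 2025-07-23 (when the protest is served on the awardee), so 2025-07-28 through 2025-08-18; 2025-08-22 is 4 days past the end of the window.

Step 3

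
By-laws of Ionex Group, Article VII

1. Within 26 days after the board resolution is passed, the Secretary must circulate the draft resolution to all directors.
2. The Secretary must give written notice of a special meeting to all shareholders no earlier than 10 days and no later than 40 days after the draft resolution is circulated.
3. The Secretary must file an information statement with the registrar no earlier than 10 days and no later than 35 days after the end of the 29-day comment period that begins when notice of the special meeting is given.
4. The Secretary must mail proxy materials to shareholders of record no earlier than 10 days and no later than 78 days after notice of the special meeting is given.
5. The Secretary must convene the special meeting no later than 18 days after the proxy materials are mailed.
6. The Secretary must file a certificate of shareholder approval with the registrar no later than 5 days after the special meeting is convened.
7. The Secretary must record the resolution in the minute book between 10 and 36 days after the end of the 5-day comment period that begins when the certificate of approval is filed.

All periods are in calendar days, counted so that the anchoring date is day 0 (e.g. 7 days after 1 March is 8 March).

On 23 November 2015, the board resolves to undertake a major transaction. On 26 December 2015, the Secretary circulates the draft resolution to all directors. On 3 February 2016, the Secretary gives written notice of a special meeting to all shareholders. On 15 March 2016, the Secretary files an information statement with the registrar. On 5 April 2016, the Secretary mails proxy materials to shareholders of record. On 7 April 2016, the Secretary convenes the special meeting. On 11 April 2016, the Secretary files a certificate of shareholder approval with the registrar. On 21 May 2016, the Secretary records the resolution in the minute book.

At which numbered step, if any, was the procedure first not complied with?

(1) due by 23 November 2015 + 26 days = 19 December 2015; 26 December 2015 misses that deadline by 7 days.
No need to go further; step 1 was not satisfied.

Step 1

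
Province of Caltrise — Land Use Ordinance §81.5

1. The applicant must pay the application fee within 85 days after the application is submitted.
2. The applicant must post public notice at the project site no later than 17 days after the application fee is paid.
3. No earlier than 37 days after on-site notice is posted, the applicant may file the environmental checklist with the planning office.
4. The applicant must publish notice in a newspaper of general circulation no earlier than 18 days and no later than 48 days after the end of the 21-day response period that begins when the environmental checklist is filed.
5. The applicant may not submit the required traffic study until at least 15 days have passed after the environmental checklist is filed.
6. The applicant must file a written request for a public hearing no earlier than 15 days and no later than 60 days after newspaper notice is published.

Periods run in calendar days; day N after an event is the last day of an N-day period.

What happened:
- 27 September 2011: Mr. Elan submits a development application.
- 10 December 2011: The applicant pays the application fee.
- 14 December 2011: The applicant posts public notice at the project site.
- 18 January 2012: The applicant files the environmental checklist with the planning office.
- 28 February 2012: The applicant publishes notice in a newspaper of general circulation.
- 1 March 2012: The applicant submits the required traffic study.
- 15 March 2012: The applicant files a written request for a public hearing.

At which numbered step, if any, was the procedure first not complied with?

Step 3

Step 1 — counting 85 days from 27 September 2011 (when the application is submitted) gives a deadline of 21 December 2011; done 10 December 2011 — timely.
Step 2 — counting 17 days from 10 December 2011 (when the application fee is paid) gives a deadline of 27 December 2011; done 14 December 2011 — timely.
Step 3 — must wait 37 days from 14 December 2011 (when on-site notice is posted), so not before 20 January 2012; 18 January 2012 is 2 days before the earliest permitted date.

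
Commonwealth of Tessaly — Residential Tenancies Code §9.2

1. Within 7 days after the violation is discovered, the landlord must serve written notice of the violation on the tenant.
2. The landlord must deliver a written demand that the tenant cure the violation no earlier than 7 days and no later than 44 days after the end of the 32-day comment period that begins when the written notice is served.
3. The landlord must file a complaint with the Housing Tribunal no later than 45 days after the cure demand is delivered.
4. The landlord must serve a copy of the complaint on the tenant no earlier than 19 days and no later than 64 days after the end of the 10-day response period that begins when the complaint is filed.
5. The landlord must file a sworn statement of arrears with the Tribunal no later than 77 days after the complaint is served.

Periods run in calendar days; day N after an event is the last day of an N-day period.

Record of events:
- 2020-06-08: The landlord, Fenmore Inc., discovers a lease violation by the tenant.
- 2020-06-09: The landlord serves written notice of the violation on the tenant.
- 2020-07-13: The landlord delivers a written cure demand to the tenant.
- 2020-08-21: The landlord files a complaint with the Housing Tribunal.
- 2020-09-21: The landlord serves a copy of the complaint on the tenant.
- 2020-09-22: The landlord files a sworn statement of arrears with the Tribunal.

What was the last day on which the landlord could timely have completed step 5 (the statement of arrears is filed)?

2020-12-07

Step 5 runs from 2020-09-21, when the complaint is served. 77 days after 2020-09-21 is 2020-12-07.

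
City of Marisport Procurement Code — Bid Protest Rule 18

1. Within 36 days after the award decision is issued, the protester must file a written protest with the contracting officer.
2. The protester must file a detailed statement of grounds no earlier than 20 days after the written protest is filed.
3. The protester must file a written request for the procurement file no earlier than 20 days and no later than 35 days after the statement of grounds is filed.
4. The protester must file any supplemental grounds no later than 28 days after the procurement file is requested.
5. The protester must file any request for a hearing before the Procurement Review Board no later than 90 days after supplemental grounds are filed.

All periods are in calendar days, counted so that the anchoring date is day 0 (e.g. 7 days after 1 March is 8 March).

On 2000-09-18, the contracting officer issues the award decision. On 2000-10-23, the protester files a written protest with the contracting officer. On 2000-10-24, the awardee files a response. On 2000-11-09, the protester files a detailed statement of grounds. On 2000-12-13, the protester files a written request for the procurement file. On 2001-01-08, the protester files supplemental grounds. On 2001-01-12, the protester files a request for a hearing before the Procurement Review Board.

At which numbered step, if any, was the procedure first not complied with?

Step 1: 36 days after 2000-09-18 (when the award decision is issued) is 2000-10-24; done 2000-10-23 — timely.
Step 2: the earliest permitted date is 20 days after 2000-10-23 (when the written protest is filed), i.e. 2000-11-12; 2000-11-09 is 3 days before the earliest permitted date.
No need to go further; step 2 was not satisfied.

Step 2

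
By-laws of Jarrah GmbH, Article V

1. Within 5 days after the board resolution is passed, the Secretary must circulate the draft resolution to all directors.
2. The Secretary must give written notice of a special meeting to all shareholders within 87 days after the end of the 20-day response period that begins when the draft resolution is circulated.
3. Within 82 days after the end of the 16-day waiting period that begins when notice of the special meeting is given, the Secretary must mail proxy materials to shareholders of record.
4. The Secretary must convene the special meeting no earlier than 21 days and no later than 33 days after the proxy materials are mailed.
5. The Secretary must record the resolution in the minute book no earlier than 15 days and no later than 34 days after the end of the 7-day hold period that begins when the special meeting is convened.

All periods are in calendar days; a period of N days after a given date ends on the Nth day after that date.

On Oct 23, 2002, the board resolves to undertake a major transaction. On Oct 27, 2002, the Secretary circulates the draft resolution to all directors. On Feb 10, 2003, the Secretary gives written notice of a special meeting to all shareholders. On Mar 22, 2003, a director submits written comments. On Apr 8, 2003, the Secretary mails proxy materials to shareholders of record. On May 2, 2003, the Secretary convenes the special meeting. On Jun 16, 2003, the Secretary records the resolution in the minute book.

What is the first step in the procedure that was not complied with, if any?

(1) due by Oct 23, 2002 + 5 days = Oct 28, 2002; completed Oct 27, 2002, before the deadline.
(2) due by Nov 16, 2002 + 87 days = Feb 11, 2003; done Feb 10, 2003 — timely.
(3) due by Feb 26, 2003 + 82 days = May 19, 2003; Apr 8, 2003 is within that limit.
(4) the permitted window runs from Apr 8, 2003 + 21 = Apr 29, 2003 to Apr 8, 2003 + 33 = May 11, 2003; done May 2, 2003, which is between those dates.
(5) the permitted window runs from May 9, 2003 + 15 = May 24, 2003 to May 9, 2003 + 34 = Jun 12, 2003; Jun 16, 2003 is 4 days past the end of the window.
The procedure was therefore not followed at step 5.

Step 5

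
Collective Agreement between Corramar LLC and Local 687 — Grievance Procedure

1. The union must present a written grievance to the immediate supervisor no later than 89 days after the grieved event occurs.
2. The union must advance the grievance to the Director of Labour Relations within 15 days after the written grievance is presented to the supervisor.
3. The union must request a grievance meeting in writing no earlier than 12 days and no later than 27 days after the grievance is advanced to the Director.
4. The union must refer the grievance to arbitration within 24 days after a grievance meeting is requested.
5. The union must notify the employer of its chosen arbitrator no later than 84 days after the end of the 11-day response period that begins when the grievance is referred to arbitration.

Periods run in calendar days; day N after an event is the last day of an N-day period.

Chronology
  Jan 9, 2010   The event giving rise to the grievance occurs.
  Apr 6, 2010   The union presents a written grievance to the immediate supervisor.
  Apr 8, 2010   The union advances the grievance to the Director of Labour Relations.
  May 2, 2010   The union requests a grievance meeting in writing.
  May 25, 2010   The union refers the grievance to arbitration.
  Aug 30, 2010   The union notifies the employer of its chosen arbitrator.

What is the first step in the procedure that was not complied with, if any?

Step 5

Step 1 — counting 89 days from Jan 9, 2010 (when the grieved event occurs) gives a deadline of Apr 8, 2010; completed Apr 6, 2010, before the deadline.
Step 2 — counting 15 days from Apr 6, 2010 (when the written grievance is presented to the supervisor) gives a deadline of Apr 21, 2010; done Apr 8, 2010 — timely.
Step 3 — 12 and 27 days from Apr 8, 2010 (when the grievance is advanced to the Director) are Apr 20, 2010 and May 5, 2010 respectively; May 2, 2010 falls inside that range.
Step 4 — counting 24 days from May 2, 2010 (when a grievance meeting is requested) gives a deadline of May 26, 2010; done May 25, 2010 — timely.
Step 5 — counting 84 days from Jun 5, 2010 (end of the 11-day response period, which began when the grievance is referred to arbitration on May 25, 2010) gives a deadline of Aug 28, 2010; done Aug 30, 2010 — 2 days late.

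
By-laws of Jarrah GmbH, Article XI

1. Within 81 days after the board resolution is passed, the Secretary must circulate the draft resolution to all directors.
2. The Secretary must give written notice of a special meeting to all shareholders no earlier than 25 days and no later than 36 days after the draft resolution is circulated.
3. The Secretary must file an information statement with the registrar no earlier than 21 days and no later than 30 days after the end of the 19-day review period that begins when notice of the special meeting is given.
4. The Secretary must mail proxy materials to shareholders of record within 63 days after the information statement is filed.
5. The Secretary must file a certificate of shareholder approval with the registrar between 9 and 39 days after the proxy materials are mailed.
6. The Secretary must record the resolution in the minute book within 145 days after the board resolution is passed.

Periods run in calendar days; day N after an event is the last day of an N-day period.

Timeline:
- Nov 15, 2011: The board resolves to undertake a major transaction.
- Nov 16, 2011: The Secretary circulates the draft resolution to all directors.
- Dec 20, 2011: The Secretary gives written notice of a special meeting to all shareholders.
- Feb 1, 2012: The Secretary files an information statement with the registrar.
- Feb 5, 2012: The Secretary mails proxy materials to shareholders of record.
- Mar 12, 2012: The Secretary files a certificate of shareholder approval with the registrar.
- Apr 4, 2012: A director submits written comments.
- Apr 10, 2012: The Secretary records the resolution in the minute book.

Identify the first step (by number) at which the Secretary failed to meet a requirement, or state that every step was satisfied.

(1) due by Nov 15, 2011 + 81 days = Feb 4, 2012; done Nov 16, 2011 — timely.
(2) the permitted window runs from Nov 16, 2011 + 25 = Dec 11, 2011 to Nov 16, 2011 + 36 = Dec 22, 2011; done Dec 20, 2011 — within the window.
(3) the permitted window runs from Jan 8, 2012 + 21 = Jan 29, 2012 to Jan 8, 2012 + 30 = Feb 7, 2012; done Feb 1, 2012 — within the window.
(4) due by Feb 1, 2012 + 63 days = Apr 4, 2012; Feb 5, 2012 is within that limit.
(5) the permitted window runs from Feb 5, 2012 + 9 = Feb 14, 2012 to Feb 5, 2012 + 39 = Mar 15, 2012; done Mar 12, 2012 — within the window.
(6) due by Nov 15, 2011 + 145 days = Apr 8, 2012; not done until Apr 10, 2012, 2 days after the deadline.

Step 6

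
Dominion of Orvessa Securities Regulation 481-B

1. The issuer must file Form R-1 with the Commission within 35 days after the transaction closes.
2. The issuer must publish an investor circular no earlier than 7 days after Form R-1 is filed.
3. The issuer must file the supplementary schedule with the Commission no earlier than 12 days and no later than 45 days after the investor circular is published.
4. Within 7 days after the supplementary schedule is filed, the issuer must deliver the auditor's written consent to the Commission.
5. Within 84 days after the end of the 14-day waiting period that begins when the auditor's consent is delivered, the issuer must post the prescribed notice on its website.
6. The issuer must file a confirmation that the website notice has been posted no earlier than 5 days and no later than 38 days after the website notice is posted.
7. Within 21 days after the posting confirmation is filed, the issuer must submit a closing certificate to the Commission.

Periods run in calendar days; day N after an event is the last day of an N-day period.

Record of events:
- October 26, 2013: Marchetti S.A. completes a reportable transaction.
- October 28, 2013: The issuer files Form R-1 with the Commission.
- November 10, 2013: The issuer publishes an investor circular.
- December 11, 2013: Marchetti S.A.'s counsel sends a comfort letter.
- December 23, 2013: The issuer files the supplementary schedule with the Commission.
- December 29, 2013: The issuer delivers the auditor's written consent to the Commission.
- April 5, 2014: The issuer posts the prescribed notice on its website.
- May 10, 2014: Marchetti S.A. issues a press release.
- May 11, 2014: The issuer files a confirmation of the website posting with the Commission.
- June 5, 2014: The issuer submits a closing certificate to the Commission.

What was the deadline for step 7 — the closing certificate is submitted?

Step 7 runs from May 11, 2014, when the posting confirmation is filed. 21 days after May 11, 2014 is June 1, 2014.

June 1, 2014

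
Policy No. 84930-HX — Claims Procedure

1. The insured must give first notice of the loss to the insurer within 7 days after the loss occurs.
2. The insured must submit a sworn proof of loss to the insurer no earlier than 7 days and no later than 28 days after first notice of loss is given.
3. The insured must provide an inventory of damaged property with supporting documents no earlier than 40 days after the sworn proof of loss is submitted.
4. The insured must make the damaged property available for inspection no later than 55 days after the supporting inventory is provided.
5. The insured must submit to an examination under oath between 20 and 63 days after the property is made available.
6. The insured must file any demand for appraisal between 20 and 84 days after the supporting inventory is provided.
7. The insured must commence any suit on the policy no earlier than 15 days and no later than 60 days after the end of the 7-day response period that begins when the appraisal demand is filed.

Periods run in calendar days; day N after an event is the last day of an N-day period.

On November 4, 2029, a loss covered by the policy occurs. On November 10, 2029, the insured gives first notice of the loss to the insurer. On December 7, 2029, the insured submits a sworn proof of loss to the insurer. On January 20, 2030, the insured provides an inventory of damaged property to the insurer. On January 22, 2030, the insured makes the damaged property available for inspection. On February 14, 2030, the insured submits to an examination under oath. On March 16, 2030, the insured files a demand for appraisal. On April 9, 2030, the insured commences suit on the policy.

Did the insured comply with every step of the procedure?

Step 1: 7 days after November 4, 2029 (when the loss occurs) is November 11, 2029; done November 10, 2029 — timely.
Step 2: the window is 7–28 days after November 10, 2029 (when first notice of loss is given), so November 17, 2029 through December 8, 2029; done December 7, 2029 — within the window.
Step 3: the earliest permitted date is 40 days after December 7, 2029 (when the sworn proof of loss is submitted), i.e. January 16, 2030; done January 20, 2030, after the minimum wait.
Step 4: 55 days after January 20, 2030 (when the supporting inventory is provided) is March 16, 2030; completed January 22, 2030, before the deadline.
Step 5: the window is 20–63 days after January 22, 2030 (when the property is made available), so February 11, 2030 through March 26, 2030; February 14, 2030 falls inside that range.
Step 6: the window is 20–84 days after January 20, 2030 (when the supporting inventory is provided), so February 9, 2030 through April 14, 2030; March 16, 2030 falls inside that range.
Step 7: the window is 15–60 days after March 23, 2030 (end of the 7-day response period, which began when the appraisal demand is filed on March 16, 2030), so April 7, 2030 through May 22, 2030; done April 9, 2030, which is between those dates.

Yes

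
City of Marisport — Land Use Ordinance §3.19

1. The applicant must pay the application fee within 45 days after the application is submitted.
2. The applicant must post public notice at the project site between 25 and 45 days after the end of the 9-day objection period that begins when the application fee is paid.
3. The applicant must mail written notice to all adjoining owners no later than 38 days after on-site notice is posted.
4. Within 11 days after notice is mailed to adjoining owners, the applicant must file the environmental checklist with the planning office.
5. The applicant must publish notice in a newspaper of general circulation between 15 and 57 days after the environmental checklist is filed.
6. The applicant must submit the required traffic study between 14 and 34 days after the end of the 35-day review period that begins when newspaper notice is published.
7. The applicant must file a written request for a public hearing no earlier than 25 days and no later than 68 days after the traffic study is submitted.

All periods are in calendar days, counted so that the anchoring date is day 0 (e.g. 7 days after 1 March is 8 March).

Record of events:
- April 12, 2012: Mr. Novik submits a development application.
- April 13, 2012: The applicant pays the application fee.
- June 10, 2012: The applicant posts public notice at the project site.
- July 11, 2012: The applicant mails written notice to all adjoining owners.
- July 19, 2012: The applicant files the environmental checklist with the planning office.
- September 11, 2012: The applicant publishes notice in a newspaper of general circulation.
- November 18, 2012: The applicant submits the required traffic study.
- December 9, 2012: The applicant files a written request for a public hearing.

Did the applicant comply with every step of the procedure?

No

Step 1: 45 days after April 12, 2012 (when the application is submitted) is May 27, 2012; done April 13, 2012 — timely.
Step 2: the window is 25–45 days after April 22, 2012 (end of the 9-day objection period, which began when the application fee is paid on April 13, 2012), so May 17, 2012 through June 6, 2012; done June 10, 2012 — 4 days after the window closed.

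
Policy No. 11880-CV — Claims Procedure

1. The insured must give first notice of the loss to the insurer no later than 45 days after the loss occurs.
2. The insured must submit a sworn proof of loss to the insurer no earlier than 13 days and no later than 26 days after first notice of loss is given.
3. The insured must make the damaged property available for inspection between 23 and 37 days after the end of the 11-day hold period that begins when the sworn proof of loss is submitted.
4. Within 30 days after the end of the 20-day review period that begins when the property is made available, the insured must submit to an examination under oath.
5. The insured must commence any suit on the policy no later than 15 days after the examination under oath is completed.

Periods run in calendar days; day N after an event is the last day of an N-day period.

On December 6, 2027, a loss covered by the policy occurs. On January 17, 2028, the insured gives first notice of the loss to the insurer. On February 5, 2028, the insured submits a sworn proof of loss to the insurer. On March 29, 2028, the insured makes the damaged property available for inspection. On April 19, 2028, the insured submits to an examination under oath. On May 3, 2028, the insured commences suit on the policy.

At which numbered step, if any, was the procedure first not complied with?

Step 3

(1) due by December 6, 2027 + 45 days = January 20, 2028; January 17, 2028 is within that limit.
(2) the permitted window runs from January 17, 2028 + 13 = January 30, 2028 to January 17, 2028 + 26 = February 12, 2028; done February 5, 2028, which is between those dates.
(3) the permitted window runs from February 16, 2028 + 23 = March 10, 2028 to February 16, 2028 + 37 = March 24, 2028; done March 29, 2028 — 5 days after the window closed.
That is the first point of non-compliance.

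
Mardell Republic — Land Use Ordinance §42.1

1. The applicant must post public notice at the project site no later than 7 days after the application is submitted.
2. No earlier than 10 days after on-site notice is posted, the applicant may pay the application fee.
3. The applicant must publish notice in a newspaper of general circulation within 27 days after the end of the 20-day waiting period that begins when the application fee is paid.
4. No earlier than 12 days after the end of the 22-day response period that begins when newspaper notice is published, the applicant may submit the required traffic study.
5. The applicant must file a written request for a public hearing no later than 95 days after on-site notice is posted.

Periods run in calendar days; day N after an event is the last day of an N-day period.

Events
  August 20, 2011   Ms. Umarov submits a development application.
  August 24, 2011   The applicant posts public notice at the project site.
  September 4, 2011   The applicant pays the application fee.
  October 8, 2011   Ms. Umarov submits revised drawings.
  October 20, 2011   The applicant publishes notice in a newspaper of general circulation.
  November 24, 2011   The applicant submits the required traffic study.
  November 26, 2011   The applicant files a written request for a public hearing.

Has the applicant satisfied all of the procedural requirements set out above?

Yes

Step 1: 7 days after August 20, 2011 (when the application is submitted) is August 27, 2011; completed August 24, 2011, before the deadline.
Step 2: the earliest permitted date is 10 days after August 24, 2011 (when on-site notice is posted), i.e. September 3, 2011; done September 4, 2011 — permitted.
Step 3: 27 days after September 24, 2011 (end of the 20-day waiting period, which began when the application fee is paid on September 4, 2011) is October 21, 2011; completed October 20, 2011, before the deadline.
Step 4: the earliest permitted date is 12 days after November 11, 2011 (end of the 22-day response period, which began when newspaper notice is published on October 20, 2011), i.e. November 23, 2011; done November 24, 2011 — permitted.
Step 5: 95 days after August 24, 2011 (when on-site notice is posted) is November 27, 2011; done November 26, 2011 — timely.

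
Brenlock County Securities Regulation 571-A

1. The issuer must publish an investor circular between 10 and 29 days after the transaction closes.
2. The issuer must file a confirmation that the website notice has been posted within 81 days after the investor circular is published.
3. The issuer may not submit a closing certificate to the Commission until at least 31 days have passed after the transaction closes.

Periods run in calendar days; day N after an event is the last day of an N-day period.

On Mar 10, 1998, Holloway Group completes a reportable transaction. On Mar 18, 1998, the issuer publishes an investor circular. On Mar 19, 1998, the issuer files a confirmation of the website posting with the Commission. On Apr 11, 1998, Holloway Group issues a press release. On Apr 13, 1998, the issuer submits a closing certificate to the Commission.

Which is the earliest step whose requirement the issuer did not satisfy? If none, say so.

Step 1

Step 1: the window is 10–29 days after Mar 10, 1998 (when the transaction closes), so Mar 20, 1998 through Apr 8, 1998; Mar 18, 1998 is 2 days too early.
The analysis stops there.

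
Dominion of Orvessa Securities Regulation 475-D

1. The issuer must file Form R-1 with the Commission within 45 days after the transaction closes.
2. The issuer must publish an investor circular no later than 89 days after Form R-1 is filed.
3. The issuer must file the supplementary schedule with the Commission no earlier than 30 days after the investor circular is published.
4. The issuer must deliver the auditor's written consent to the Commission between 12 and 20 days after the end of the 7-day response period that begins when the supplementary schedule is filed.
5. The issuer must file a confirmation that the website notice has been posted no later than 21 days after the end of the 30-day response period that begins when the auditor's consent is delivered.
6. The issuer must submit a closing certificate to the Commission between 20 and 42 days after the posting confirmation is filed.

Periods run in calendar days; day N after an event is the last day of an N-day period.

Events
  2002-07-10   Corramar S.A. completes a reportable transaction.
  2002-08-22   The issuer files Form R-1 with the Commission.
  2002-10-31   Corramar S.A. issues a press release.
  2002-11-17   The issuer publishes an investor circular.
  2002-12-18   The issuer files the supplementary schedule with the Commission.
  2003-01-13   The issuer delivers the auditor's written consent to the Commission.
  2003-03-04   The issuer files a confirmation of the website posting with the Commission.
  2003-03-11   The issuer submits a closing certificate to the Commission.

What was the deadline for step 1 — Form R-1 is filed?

Step 1 runs from 2002-07-10, when the transaction closes. 45 days after 2002-07-10 is 2002-08-24.

2002-08-24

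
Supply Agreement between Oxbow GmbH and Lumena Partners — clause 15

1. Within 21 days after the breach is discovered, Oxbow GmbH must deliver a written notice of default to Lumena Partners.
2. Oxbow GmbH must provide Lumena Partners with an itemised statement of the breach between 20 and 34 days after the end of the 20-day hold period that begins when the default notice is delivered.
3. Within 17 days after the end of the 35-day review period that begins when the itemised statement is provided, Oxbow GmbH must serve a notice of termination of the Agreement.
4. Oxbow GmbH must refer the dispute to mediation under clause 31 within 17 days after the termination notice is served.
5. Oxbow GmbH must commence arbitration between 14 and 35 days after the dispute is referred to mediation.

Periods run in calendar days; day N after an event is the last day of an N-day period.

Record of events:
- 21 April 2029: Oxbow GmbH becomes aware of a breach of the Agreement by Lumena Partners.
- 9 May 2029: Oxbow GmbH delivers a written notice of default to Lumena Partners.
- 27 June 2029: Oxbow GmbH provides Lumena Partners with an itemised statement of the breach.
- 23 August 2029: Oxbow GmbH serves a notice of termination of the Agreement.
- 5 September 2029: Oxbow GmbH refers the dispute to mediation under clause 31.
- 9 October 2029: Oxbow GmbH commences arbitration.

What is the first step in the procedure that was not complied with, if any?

Step 1: 21 days after 21 April 2029 (when the breach is discovered) is 12 May 2029; 9 May 2029 is within that limit.
Step 2: the window is 20–34 days after 29 May 2029 (end of the 20-day hold period, which began when the default notice is delivered on 9 May 2029), so 18 June 2029 through 2 July 2029; done 27 June 2029, which is between those dates.
Step 3: 17 days after 1 August 2029 (end of the 35-day review period, which began when the itemised statement is provided on 27 June 2029) is 18 August 2029; 23 August 2029 misses that deadline by 5 days.
The procedure was therefore not followed at step 3.

Step 3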